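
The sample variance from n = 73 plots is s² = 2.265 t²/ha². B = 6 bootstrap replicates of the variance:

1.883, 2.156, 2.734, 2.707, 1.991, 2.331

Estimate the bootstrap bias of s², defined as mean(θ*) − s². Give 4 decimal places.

bias = +0.0353

mean(θ*) = (1.883 + 2.156 + 2.734 + 2.707 + 1.991 + 2.331) / 6 = 2.30033
bias = 2.30033 − 2.265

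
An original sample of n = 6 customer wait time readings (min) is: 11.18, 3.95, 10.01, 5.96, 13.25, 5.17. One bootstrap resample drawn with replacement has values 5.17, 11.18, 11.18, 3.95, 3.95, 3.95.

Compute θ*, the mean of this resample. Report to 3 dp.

Mean = (5.17 + 11.18 + 11.18 + 3.95 + 3.95 + 3.95) / 6 = 39.380 / 6 = 6.563

θ* = 6.563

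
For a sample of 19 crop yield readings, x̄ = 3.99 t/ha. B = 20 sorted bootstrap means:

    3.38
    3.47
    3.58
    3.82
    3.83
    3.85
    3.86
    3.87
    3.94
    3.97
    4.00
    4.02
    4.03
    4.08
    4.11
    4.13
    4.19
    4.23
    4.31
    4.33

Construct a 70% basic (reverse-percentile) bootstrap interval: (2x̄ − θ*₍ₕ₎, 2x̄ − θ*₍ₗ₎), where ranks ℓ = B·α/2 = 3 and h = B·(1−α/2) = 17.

(3.79, 4.40)

Percentile endpoints at ranks 3 and 17: θ*₍3₎ = 3.58, θ*₍17₎ = 4.19.
Basic interval reflects these around x̄:
  lower = 2 × 3.99 − 4.19 = 3.79
  upper = 2 × 3.99 − 3.58 = 4.40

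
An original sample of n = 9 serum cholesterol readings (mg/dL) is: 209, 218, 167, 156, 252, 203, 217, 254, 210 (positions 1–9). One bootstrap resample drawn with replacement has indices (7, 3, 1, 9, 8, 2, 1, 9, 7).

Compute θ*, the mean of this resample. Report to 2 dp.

θ* = 212.33

Resample values: 217, 167, 209, 210, 254, 218, 209, 210, 217.
Mean = (217 + 167 + 209 + 210 + 254 + 218 + 209 + 210 + 217) / 9 = 1911.0 / 9 = 212.33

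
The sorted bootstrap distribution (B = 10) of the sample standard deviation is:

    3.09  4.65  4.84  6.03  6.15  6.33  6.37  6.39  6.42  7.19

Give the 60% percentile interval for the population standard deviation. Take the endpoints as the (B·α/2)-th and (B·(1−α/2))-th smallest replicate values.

α = 0.40; lower rank = 10 × 0.200 = 2; upper rank = 10 × 0.800 = 8.
The 2nd smallest replicate is 4.65; the 8th is 6.39.

(4.65, 6.39)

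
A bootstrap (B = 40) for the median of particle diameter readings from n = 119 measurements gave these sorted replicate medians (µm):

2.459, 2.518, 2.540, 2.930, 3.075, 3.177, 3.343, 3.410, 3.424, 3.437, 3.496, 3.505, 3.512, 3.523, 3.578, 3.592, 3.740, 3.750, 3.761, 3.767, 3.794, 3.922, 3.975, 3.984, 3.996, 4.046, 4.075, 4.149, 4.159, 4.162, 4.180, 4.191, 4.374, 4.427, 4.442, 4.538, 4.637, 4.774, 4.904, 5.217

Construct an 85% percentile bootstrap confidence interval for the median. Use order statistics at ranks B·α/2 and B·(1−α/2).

(2.540, 4.637)

α = 0.15; lower rank = 40 × 0.075 = 3; upper rank = 40 × 0.925 = 37.
The 3rd smallest replicate is 2.540; the 37th is 4.637.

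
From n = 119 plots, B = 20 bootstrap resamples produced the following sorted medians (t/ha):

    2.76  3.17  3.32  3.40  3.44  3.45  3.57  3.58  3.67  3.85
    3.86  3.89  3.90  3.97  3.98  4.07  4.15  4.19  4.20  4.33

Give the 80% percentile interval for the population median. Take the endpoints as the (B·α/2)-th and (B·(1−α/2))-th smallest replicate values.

(3.17, 4.19)

α = 0.20; lower rank = 20 × 0.100 = 2; upper rank = 20 × 0.900 = 18.
The 2nd smallest replicate is 3.17; the 18th is 4.19.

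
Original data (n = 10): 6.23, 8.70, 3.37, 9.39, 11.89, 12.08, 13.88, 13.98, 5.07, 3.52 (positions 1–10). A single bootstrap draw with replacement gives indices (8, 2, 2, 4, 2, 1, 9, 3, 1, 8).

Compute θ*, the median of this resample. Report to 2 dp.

θ* = 8.70

Resample values: 13.98, 8.70, 8.70, 9.39, 8.70, 6.23, 5.07, 3.37, 6.23, 13.98.
Sorted: 3.37, 5.07, 6.23, 6.23, 8.70, 8.70, 8.70, 9.39, 13.98, 13.98
Median = average of the two middle values = 8.70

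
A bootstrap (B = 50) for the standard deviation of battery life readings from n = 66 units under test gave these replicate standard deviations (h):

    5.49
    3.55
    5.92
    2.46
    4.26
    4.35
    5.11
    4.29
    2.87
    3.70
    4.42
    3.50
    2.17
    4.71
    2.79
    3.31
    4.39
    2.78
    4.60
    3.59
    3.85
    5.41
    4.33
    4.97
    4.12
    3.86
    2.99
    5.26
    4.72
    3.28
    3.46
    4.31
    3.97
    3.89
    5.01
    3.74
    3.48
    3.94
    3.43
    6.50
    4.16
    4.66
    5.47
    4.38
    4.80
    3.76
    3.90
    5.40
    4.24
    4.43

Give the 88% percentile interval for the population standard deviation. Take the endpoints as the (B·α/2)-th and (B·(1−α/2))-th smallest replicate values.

(2.78, 5.47)

Sorted replicates: 2.17, 2.46, 2.78, 2.79, 2.87, 2.99, 3.28, 3.31, 3.43, 3.46, 3.48, 3.50, 3.55, 3.59, 3.70, 3.74, 3.76, 3.85, 3.86, 3.89, 3.90, 3.94, 3.97, 4.12, 4.16, 4.24, 4.26, 4.29, 4.31, 4.33, 4.35, 4.38, 4.39, 4.42, 4.43, 4.60, 4.66, 4.71, 4.72, 4.80, 4.97, 5.01, 5.11, 5.26, 5.40, 5.41, 5.47, 5.49, 5.92, 6.50
α = 0.12; lower rank = 50 × 0.060 = 3; upper rank = 50 × 0.940 = 47.
The 3rd smallest replicate is 2.78; the 47th is 5.47.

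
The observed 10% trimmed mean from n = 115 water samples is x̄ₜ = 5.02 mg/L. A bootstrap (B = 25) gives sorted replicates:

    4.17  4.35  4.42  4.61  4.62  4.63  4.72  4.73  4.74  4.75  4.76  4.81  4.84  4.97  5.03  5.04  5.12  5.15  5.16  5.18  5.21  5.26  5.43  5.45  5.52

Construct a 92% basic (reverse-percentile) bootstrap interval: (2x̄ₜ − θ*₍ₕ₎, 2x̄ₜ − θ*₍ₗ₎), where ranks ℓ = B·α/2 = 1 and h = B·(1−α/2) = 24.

Percentile endpoints at ranks 1 and 24: θ*₍1₎ = 4.17, θ*₍24₎ = 5.45.
Basic interval reflects these around x̄ₜ:
  lower = 2 × 5.02 − 5.45 = 4.59
  upper = 2 × 5.02 − 4.17 = 5.87

(4.59, 5.87)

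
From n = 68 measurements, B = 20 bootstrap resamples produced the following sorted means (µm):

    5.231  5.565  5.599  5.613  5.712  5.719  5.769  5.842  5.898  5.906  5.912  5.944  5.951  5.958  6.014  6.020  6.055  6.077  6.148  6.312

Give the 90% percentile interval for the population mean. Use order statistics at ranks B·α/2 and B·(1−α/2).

(5.231, 6.148)

α = 0.10; lower rank = 20 × 0.050 = 1; upper rank = 20 × 0.950 = 19.
The 1st smallest replicate is 5.231; the 19th is 6.148.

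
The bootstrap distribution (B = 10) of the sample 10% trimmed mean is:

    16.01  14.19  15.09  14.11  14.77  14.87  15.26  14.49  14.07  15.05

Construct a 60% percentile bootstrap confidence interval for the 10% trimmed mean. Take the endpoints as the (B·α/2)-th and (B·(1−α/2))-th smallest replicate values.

(14.11, 15.09)

Sorted replicates: 14.07, 14.11, 14.19, 14.49, 14.77, 14.87, 15.05, 15.09, 15.26, 16.01
α = 0.40; lower rank = 10 × 0.200 = 2; upper rank = 10 × 0.800 = 8.
The 2nd smallest replicate is 14.11; the 8th is 15.09.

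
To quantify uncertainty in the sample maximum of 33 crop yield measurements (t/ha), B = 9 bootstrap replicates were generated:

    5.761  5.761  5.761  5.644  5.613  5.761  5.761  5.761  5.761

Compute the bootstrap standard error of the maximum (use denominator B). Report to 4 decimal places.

Bootstrap SE is the standard deviation of the 9 replicate maximums.
Mean of replicates: (5.761 + 5.761 + 5.761 + 5.644 + 5.613 + 5.761 + 5.761 + 5.761 + 5.761) / 9 = 51.58400 / 9 = 5.73156
Sum of squared deviations: (+0.02944)² + (+0.02944)² + (+0.02944)² + (−0.08756)² + (−0.11856)² + (+0.02944)² + (+0.02944)² + (+0.02944)² + (+0.02944)² = 0.02779
Variance = 0.02779 / 9 = 0.00309
SE* = √0.00309

SE* = 0.0556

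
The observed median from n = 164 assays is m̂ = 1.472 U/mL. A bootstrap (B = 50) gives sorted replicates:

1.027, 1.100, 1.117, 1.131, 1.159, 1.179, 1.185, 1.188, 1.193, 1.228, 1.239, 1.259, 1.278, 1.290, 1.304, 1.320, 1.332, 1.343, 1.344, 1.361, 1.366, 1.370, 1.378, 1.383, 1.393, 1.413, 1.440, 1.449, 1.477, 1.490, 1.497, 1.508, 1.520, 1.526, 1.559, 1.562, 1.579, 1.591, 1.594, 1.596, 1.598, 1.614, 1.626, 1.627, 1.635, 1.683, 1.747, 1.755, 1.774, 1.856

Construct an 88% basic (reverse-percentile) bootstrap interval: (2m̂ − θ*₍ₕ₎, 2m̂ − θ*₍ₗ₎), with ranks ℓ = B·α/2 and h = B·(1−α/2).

Percentile endpoints at ranks 3 and 47: θ*₍3₎ = 1.117, θ*₍47₎ = 1.747.
Basic interval reflects these around m̂:
  lower = 2 × 1.472 − 1.747 = 1.197
  upper = 2 × 1.472 − 1.117 = 1.827

(1.197, 1.827)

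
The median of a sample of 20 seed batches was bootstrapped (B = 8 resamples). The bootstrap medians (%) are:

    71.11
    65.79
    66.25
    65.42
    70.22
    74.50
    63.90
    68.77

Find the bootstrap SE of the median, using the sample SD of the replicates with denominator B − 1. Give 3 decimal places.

SE* = 3.553

Bootstrap SE is the standard deviation of the 8 replicate medians.
Mean of replicates: (71.11 + 65.79 + 66.25 + 65.42 + 70.22 + 74.50 + 63.90 + 68.77) / 8 = 545.9600 / 8 = 68.2450
Sum of squared deviations: (+2.8650)² + (−2.4550)² + (−1.9950)² + (−2.8250)² + (+1.9750)² + (+6.2550)² + (−4.3450)² + (+0.5250)² = 88.3762
Variance = 88.3762 / 7 = 12.6252
SE* = √12.6252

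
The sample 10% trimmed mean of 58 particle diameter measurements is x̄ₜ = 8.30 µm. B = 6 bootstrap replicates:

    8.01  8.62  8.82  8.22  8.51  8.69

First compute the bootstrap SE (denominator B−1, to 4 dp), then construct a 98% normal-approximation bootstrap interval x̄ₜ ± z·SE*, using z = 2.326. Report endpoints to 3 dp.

Mean of replicates = 8.4783; sum of squared deviations = 0.4687; SE* = √(0.4687/5) = 0.3062
Margin = 2.326 × 0.3062 = 0.7122
Interval: 8.30 ± 0.7122

(7.588, 9.012)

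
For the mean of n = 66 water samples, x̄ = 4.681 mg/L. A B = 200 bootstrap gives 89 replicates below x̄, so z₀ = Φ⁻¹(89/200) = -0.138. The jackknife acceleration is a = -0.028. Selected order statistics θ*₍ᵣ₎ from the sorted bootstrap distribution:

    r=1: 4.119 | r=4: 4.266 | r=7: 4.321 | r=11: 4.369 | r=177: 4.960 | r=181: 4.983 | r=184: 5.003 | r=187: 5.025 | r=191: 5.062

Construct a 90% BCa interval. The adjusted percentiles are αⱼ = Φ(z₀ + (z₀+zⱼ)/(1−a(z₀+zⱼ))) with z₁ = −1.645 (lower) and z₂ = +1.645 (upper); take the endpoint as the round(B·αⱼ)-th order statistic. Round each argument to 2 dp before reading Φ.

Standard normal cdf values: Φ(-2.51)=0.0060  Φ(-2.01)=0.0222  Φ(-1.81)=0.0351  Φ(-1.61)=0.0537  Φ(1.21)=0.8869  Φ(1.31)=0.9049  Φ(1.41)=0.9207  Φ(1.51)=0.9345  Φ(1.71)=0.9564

(4.266, 4.983)

Lower: z₀ + z₁ = -0.138 + (-1.645) = -1.783; 1 − a(z₀+z₁) = 1 − (-0.028)(-1.783) = 0.9501; argument = -0.138 + (-1.783)/0.9501 = -2.0147 → -2.01.
α₁ = Φ(-2.01) = 0.0222; rank = round(200 × 0.0222) = 4; θ*₍4₎ = 4.266.
Upper: z₀ + z₂ = 1.507; 1 − a(z₀+z₂) = 1.0422; argument = 1.3080 → 1.31; α₂ = 0.9049; rank = 181; θ*₍181₎ = 4.983.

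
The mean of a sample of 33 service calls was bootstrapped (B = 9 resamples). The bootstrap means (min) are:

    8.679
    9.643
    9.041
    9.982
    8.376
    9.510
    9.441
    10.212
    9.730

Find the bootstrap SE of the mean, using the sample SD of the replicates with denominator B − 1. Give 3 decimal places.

Bootstrap SE is the standard deviation of the 9 replicate means.
Mean of replicates: (8.679 + 9.643 + 9.041 + 9.982 + 8.376 + 9.510 + 9.441 + 10.212 + 9.730) / 9 = 84.6140 / 9 = 9.4016
Sum of squared deviations: (−0.7226)² + (+0.2414)² + (−0.3606)² + (+0.5804)² + (−1.0256)² + (+0.1084)² + (+0.0394)² + (+0.8104)² + (+0.3284)² = 2.8771
Variance = 2.8771 / 8 = 0.3596
SE* = √0.3596

SE* = 0.600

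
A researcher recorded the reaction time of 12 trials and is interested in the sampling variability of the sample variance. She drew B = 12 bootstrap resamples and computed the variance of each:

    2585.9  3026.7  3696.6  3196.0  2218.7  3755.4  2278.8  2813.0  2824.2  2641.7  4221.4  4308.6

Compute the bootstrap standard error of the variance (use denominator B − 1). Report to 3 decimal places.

Bootstrap SE is the standard deviation of the 12 replicate variances.
Mean of replicates: (2585.9 + 3026.7 + 3696.6 + 3196.0 + 2218.7 + 3755.4 + 2278.8 + 2813.0 + 2824.2 + 2641.7 + 4221.4 + 4308.6) / 12 = 37567.0000 / 12 = 3130.5833
Sum of squared deviations: (−544.6833)² + (−103.8833)² + (+566.0167)² + (+65.4167)² + (−911.8833)² + (+624.8167)² + (−851.7833)² + (−317.5833)² + (−306.3833)² + (−488.8833)² + (+1090.8167)² + (+1178.0167)² = 5590928.9167
Variance = 5590928.9167 / 11 = 508266.2652
SE* = √508266.2652

SE* = 712.928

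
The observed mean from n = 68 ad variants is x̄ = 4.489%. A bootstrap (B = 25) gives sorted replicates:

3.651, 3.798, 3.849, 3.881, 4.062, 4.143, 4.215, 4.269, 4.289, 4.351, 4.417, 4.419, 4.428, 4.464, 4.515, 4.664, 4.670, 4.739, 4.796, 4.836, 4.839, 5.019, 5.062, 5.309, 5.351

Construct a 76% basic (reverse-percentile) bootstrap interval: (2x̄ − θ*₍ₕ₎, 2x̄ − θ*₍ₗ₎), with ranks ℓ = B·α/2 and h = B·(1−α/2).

Percentile endpoints at ranks 3 and 22: θ*₍3₎ = 3.849, θ*₍22₎ = 5.019.
Basic interval reflects these around x̄:
  lower = 2 × 4.489 − 5.019 = 3.959
  upper = 2 × 4.489 − 3.849 = 5.129

(3.959, 5.129)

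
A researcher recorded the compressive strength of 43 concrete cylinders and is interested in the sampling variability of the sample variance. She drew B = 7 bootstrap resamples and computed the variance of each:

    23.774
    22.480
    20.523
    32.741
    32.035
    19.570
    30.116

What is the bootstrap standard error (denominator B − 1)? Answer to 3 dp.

Bootstrap SE is the standard deviation of the 7 replicate variances.
Mean of replicates: (23.774 + 22.480 + 20.523 + 32.741 + 32.035 + 19.570 + 30.116) / 7 = 181.2390 / 7 = 25.8913
Sum of squared deviations: (−2.1173)² + (−3.4113)² + (−5.3683)² + (+6.8497)² + (+6.1437)² + (−6.3213)² + (+4.2247)² = 187.4089
Variance = 187.4089 / 6 = 31.2348
SE* = √31.2348

SE* = 5.589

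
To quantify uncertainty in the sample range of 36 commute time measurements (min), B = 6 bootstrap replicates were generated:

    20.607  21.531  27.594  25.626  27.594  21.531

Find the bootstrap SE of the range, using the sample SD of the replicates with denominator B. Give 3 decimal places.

Bootstrap SE is the standard deviation of the 6 replicate ranges.
Mean of replicates: (20.607 + 21.531 + 27.594 + 25.626 + 27.594 + 21.531) / 6 = 144.4830 / 6 = 24.0805
Sum of squared deviations: (−3.4735)² + (−2.5495)² + (+3.5135)² + (+1.5455)² + (+3.5135)² + (−2.5495)² = 52.1430
Variance = 52.1430 / 6 = 8.6905
SE* = √8.6905

SE* = 2.948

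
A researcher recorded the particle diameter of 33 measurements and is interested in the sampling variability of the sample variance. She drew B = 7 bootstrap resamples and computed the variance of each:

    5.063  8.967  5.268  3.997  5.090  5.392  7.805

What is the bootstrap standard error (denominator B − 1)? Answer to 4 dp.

Bootstrap SE is the standard deviation of the 7 replicate variances.
Mean of replicates: (5.063 + 8.967 + 5.268 + 3.997 + 5.090 + 5.392 + 7.805) / 7 = 41.58200 / 7 = 5.94029
Sum of squared deviations: (−0.87729)² + (+3.02671)² + (−0.67229)² + (−1.94329)² + (−0.85029)² + (−0.54829)² + (+1.86471)² = 18.65972
Variance = 18.65972 / 6 = 3.10995
SE* = √3.10995

SE* = 1.7635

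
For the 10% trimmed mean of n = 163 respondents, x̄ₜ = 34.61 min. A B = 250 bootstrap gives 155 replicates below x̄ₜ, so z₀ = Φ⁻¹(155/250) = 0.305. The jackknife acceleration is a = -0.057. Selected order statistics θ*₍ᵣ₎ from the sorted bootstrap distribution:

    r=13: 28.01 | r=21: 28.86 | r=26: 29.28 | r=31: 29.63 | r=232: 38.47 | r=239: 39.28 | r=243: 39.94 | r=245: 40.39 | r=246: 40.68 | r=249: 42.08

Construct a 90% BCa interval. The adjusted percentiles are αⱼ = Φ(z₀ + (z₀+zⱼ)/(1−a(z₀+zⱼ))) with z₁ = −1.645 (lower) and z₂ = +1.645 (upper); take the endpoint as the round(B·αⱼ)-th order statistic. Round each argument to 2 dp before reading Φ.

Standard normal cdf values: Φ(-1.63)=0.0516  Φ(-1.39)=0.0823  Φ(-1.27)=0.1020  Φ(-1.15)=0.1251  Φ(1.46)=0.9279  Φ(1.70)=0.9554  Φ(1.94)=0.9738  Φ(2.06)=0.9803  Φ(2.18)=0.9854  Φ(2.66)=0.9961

Lower: z₀ + z₁ = 0.305 + (-1.645) = -1.340; 1 − a(z₀+z₁) = 1 − (-0.057)(-1.340) = 0.9236; argument = 0.305 + (-1.340)/0.9236 = -1.1458 → -1.15.
α₁ = Φ(-1.15) = 0.1251; rank = round(250 × 0.1251) = 31; θ*₍31₎ = 29.63.
Upper: z₀ + z₂ = 1.950; 1 − a(z₀+z₂) = 1.1112; argument = 2.0599 → 2.06; α₂ = 0.9803; rank = 245; θ*₍245₎ = 40.39.

(29.63, 40.39)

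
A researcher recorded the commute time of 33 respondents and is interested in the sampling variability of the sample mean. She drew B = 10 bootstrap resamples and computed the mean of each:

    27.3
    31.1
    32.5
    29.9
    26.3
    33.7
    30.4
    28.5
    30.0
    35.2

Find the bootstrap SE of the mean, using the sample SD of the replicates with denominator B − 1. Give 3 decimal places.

SE* = 2.773

Bootstrap SE is the standard deviation of the 10 replicate means.
Mean of replicates: (27.3 + 31.1 + 32.5 + 29.9 + 26.3 + 33.7 + 30.4 + 28.5 + 30.0 + 35.2) / 10 = 304.9000 / 10 = 30.4900
Sum of squared deviations: (−3.1900)² + (+0.6100)² + (+2.0100)² + (−0.5900)² + (−4.1900)² + (+3.2100)² + (−0.0900)² + (−1.9900)² + (−0.4900)² + (+4.7100)² = 69.1890
Variance = 69.1890 / 9 = 7.6877
SE* = √7.6877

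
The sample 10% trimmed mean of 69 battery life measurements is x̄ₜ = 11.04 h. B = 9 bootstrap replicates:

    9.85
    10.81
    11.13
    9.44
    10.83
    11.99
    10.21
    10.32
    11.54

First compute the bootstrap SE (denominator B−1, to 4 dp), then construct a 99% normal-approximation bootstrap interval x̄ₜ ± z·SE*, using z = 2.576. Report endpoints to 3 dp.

Mean of replicates = 10.6800; sum of squared deviations = 5.2746; SE* = √(5.2746/8) = 0.8120
Margin = 2.576 × 0.8120 = 2.0917
Interval: 11.04 ± 2.0917

(8.948, 13.132)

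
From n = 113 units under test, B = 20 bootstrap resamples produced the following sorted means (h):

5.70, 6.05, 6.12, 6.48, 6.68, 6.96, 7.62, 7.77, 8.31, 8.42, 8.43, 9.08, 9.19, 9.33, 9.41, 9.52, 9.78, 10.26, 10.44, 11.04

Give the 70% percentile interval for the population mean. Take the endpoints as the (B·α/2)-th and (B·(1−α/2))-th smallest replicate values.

α = 0.30; lower rank = 20 × 0.150 = 3; upper rank = 20 × 0.850 = 17.
The 3rd smallest replicate is 6.12; the 17th is 9.78.

(6.12, 9.78)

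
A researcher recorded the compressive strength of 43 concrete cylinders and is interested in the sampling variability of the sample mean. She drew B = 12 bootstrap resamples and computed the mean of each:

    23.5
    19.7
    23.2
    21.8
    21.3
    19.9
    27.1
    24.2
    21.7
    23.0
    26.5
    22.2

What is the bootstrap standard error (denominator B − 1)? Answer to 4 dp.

SE* = 2.2893

Bootstrap SE is the standard deviation of the 12 replicate means.
Mean of replicates: (23.5 + 19.7 + 23.2 + 21.8 + 21.3 + 19.9 + 27.1 + 24.2 + 21.7 + 23.0 + 26.5 + 22.2) / 12 = 274.10000 / 12 = 22.84167
Sum of squared deviations: (+0.65833)² + (−3.14167)² + (+0.35833)² + (−1.04167)² + (−1.54167)² + (−2.94167)² + (+4.25833)² + (+1.35833)² + (−1.14167)² + (+0.15833)² + (+3.65833)² + (−0.64167)² = 57.64917
Variance = 57.64917 / 11 = 5.24083
SE* = √5.24083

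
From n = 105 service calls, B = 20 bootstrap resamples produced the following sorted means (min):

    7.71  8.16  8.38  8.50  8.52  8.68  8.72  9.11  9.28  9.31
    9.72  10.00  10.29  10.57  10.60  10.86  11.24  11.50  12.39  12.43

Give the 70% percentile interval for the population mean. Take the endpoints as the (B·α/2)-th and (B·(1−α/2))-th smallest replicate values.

α = 0.30; lower rank = 20 × 0.150 = 3; upper rank = 20 × 0.850 = 17.
The 3rd smallest replicate is 8.38; the 17th is 11.24.

(8.38, 11.24)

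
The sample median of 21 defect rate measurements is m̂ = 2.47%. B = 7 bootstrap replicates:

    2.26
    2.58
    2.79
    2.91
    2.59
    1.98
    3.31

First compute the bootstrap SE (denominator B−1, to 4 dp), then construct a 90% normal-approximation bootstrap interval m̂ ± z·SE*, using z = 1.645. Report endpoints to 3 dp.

(1.756, 3.184)

Mean of replicates = 2.6314; sum of squared deviations = 1.1299; SE* = √(1.1299/6) = 0.4340
Margin = 1.645 × 0.4340 = 0.7139
Interval: 2.47 ± 0.7139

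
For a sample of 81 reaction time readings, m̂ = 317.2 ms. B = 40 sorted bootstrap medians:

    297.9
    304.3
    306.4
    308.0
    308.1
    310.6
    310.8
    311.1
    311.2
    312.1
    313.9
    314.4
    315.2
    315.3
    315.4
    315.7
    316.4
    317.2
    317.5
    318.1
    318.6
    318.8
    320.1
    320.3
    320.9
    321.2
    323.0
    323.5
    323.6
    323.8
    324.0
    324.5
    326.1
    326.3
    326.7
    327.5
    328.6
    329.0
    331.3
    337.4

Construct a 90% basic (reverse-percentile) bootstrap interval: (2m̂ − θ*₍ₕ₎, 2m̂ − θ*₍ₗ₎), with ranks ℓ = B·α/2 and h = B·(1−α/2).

(305.4, 330.1)

Percentile endpoints at ranks 2 and 38: θ*₍2₎ = 304.3, θ*₍38₎ = 329.0.
Basic interval reflects these around m̂:
  lower = 2 × 317.2 − 329.0 = 305.4
  upper = 2 × 317.2 − 304.3 = 330.1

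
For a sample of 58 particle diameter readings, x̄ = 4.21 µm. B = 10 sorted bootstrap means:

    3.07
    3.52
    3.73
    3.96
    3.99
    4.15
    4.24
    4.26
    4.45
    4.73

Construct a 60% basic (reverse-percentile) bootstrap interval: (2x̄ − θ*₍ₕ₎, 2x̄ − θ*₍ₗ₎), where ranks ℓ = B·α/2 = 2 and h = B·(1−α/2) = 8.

(4.16, 4.90)

Percentile endpoints at ranks 2 and 8: θ*₍2₎ = 3.52, θ*₍8₎ = 4.26.
Basic interval reflects these around x̄:
  lower = 2 × 4.21 − 4.26 = 4.16
  upper = 2 × 4.21 − 3.52 = 4.90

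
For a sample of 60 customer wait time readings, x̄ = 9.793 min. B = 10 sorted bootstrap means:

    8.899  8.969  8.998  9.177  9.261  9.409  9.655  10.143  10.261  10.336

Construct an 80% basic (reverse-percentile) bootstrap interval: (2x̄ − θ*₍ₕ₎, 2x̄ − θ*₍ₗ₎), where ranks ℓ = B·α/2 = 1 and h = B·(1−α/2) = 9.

Percentile endpoints at ranks 1 and 9: θ*₍1₎ = 8.899, θ*₍9₎ = 10.261.
Basic interval reflects these around x̄:
  lower = 2 × 9.793 − 10.261 = 9.325
  upper = 2 × 9.793 − 8.899 = 10.687

(9.325, 10.687)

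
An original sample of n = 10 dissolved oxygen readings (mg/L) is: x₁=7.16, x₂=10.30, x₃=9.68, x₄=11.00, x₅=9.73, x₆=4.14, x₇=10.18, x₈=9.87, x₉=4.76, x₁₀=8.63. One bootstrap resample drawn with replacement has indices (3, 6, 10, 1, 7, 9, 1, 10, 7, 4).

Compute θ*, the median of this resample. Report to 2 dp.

θ* = 8.63

Resample values: 9.68, 4.14, 8.63, 7.16, 10.18, 4.76, 7.16, 8.63, 10.18, 11.00.
Sorted: 4.14, 4.76, 7.16, 7.16, 8.63, 8.63, 9.68, 10.18, 10.18, 11.00
Median = average of the two middle values = 8.63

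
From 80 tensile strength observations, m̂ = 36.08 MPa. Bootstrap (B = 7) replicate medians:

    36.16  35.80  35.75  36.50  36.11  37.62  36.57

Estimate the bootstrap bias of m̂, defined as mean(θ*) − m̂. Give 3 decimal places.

bias = +0.279

mean(θ*) = (36.16 + 35.80 + 35.75 + 36.50 + 36.11 + 37.62 + 36.57) / 7 = 36.3586
bias = 36.3586 − 36.08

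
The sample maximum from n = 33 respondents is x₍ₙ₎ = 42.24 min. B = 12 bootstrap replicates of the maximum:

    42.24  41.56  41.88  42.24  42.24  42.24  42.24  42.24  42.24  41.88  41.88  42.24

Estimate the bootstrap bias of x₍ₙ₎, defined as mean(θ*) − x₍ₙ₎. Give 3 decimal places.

mean(θ*) = (42.24 + 41.56 + 41.88 + 42.24 + 42.24 + 42.24 + 42.24 + 42.24 + 42.24 + 41.88 + 41.88 + 42.24) / 12 = 42.0933
bias = 42.0933 − 42.24

bias = −0.147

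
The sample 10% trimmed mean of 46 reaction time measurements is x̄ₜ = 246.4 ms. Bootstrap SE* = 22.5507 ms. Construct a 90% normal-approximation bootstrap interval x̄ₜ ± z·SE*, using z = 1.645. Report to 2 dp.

Margin = 1.645 × 22.5507 = 37.096
Interval: 246.4 ± 37.096

(209.30, 283.50)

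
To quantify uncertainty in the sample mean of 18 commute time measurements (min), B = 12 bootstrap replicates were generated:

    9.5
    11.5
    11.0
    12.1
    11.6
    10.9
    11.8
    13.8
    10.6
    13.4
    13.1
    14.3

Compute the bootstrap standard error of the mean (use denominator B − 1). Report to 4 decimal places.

SE* = 1.4323

Bootstrap SE is the standard deviation of the 12 replicate means.
Mean of replicates: (9.5 + 11.5 + 11.0 + 12.1 + 11.6 + 10.9 + 11.8 + 13.8 + 10.6 + 13.4 + 13.1 + 14.3) / 12 = 143.60000 / 12 = 11.96667
Sum of squared deviations: (−2.46667)² + (−0.46667)² + (−0.96667)² + (+0.13333)² + (−0.36667)² + (−1.06667)² + (−0.16667)² + (+1.83333)² + (−1.36667)² + (+1.43333)² + (+1.13333)² + (+2.33333)² = 22.56667
Variance = 22.56667 / 11 = 2.05152
SE* = √2.05152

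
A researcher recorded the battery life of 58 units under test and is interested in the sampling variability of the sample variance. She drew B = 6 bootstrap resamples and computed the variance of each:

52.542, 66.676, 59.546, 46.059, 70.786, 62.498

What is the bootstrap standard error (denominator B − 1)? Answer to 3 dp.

Bootstrap SE is the standard deviation of the 6 replicate variances.
Mean of replicates: (52.542 + 66.676 + 59.546 + 46.059 + 70.786 + 62.498) / 6 = 358.1070 / 6 = 59.6845
Sum of squared deviations: (−7.1425)² + (+6.9915)² + (−0.1385)² + (−13.6255)² + (+11.1015)² + (+2.8135)² = 416.7289
Variance = 416.7289 / 5 = 83.3458
SE* = √83.3458

SE* = 9.129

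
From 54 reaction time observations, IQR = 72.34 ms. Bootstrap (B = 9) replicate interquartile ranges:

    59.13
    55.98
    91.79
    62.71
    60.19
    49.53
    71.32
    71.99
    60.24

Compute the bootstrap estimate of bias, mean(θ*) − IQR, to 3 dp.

mean(θ*) = (59.13 + 55.98 + 91.79 + 62.71 + 60.19 + 49.53 + 71.32 + 71.99 + 60.24) / 9 = 64.7644
bias = 64.7644 − 72.34

bias = −7.576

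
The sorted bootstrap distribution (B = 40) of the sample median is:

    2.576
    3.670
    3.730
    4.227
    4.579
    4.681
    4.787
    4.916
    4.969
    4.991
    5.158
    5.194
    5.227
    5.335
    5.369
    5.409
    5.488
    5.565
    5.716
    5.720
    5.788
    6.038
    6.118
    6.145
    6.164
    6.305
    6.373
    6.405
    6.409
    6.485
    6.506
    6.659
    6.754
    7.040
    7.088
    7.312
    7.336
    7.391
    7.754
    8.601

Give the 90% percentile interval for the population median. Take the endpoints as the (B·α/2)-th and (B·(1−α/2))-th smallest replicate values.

(3.670, 7.391)

α = 0.10; lower rank = 40 × 0.050 = 2; upper rank = 40 × 0.950 = 38.
The 2nd smallest replicate is 3.670; the 38th is 7.391.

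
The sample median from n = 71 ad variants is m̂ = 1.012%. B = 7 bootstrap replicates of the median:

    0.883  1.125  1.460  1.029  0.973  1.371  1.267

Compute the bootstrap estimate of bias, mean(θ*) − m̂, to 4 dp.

mean(θ*) = (0.883 + 1.125 + 1.460 + 1.029 + 0.973 + 1.371 + 1.267) / 7 = 1.15829
bias = 1.15829 − 1.012

bias = +0.1463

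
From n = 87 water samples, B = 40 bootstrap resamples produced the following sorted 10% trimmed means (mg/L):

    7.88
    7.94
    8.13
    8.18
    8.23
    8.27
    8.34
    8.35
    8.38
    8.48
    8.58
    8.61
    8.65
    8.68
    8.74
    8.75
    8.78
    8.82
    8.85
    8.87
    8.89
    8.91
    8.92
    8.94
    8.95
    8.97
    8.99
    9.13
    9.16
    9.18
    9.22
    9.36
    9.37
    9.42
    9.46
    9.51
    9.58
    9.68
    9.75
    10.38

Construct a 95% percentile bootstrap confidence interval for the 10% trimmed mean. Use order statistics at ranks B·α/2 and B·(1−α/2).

α = 0.05; lower rank = 40 × 0.025 = 1; upper rank = 40 × 0.975 = 39.
The 1st smallest replicate is 7.88; the 39th is 9.75.

(7.88, 9.75)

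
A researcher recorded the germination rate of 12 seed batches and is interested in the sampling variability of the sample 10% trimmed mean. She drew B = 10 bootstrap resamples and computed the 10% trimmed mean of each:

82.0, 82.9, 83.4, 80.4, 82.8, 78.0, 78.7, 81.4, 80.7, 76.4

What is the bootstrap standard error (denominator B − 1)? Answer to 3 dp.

SE* = 2.323

Bootstrap SE is the standard deviation of the 10 replicate 10% trimmed means.
Mean of replicates: (82.0 + 82.9 + 83.4 + 80.4 + 82.8 + 78.0 + 78.7 + 81.4 + 80.7 + 76.4) / 10 = 806.7000 / 10 = 80.6700
Sum of squared deviations: (+1.3300)² + (+2.2300)² + (+2.7300)² + (−0.2700)² + (+2.1300)² + (−2.6700)² + (−1.9700)² + (+0.7300)² + (+0.0300)² + (−4.2700)² = 48.5810
Variance = 48.5810 / 9 = 5.3979
SE* = √5.3979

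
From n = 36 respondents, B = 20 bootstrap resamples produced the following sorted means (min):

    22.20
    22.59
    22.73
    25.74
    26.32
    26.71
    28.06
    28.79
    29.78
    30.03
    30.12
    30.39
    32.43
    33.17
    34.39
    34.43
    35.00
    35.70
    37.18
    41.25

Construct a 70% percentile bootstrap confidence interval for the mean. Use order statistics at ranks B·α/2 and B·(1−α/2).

(22.73, 35.00)

α = 0.30; lower rank = 20 × 0.150 = 3; upper rank = 20 × 0.850 = 17.
The 3rd smallest replicate is 22.73; the 17th is 35.00.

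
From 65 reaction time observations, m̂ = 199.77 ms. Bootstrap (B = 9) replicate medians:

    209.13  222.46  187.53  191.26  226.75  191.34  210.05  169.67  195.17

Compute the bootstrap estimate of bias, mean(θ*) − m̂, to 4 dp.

bias = +0.6033

mean(θ*) = (209.13 + 222.46 + 187.53 + 191.26 + 226.75 + 191.34 + 210.05 + 169.67 + 195.17) / 9 = 200.37333
bias = 200.37333 − 199.77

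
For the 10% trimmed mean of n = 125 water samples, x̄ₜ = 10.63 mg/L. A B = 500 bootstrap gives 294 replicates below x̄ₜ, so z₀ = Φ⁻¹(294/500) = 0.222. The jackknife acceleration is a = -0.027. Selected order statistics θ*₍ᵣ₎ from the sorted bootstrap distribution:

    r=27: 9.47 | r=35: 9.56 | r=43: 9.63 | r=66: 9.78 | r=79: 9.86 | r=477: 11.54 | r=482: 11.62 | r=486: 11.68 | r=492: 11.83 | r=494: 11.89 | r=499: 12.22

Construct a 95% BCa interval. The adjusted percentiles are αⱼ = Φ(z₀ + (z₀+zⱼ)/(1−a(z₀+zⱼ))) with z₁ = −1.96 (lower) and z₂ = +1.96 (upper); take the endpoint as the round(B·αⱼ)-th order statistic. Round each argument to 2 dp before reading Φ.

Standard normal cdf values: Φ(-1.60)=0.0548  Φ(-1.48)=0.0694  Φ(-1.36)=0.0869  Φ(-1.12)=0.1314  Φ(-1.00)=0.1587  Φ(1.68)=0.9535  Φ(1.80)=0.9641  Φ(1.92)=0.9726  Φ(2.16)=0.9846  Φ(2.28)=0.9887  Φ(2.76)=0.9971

Lower: z₀ + z₁ = 0.222 + (-1.960) = -1.738; 1 − a(z₀+z₁) = 1 − (-0.027)(-1.738) = 0.9531; argument = 0.222 + (-1.738)/0.9531 = -1.6016 → -1.60.
α₁ = Φ(-1.60) = 0.0548; rank = round(500 × 0.0548) = 27; θ*₍27₎ = 9.47.
Upper: z₀ + z₂ = 2.182; 1 − a(z₀+z₂) = 1.0589; argument = 2.2826 → 2.28; α₂ = 0.9887; rank = 494; θ*₍494₎ = 11.89.

(9.47, 11.89)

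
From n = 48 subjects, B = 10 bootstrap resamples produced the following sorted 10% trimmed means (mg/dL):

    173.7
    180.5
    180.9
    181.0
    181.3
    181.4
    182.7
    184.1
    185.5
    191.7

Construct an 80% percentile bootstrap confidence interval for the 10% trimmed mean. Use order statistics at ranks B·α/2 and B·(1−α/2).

(173.7, 185.5)

α = 0.20; lower rank = 10 × 0.100 = 1; upper rank = 10 × 0.900 = 9.
The 1st smallest replicate is 173.7; the 9th is 185.5.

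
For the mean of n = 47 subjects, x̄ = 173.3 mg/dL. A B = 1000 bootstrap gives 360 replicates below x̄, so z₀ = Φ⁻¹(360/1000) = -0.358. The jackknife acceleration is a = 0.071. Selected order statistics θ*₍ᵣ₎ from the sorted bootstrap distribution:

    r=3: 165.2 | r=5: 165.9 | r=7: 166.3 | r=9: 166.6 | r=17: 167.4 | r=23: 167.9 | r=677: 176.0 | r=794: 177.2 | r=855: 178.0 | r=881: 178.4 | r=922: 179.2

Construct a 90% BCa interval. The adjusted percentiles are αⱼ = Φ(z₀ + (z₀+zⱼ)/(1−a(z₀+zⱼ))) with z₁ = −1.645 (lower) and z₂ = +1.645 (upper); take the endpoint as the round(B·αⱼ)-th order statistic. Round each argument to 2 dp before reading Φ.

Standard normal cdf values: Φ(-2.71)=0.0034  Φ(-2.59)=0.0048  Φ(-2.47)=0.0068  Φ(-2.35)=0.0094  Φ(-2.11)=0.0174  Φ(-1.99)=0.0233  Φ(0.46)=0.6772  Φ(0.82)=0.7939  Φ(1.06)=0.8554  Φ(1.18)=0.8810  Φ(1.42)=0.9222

Lower: z₀ + z₁ = -0.358 + (-1.645) = -2.003; 1 − a(z₀+z₁) = 1 − (0.071)(-2.003) = 1.1422; argument = -0.358 + (-2.003)/1.1422 = -2.1116 → -2.11.
α₁ = Φ(-2.11) = 0.0174; rank = round(1000 × 0.0174) = 17; θ*₍17₎ = 167.4.
Upper: z₀ + z₂ = 1.287; 1 − a(z₀+z₂) = 0.9086; argument = 1.0584 → 1.06; α₂ = 0.8554; rank = 855; θ*₍855₎ = 178.0.

(167.4, 178.0)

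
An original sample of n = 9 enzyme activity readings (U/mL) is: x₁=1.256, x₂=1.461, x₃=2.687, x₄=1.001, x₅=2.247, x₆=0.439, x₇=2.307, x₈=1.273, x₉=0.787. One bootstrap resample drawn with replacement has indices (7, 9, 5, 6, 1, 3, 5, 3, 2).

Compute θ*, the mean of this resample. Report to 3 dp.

Resample values: 2.307, 0.787, 2.247, 0.439, 1.256, 2.687, 2.247, 2.687, 1.461.
Mean = (2.307 + 0.787 + 2.247 + 0.439 + 1.256 + 2.687 + 2.247 + 2.687 + 1.461) / 9 = 16.1180 / 9 = 1.791

θ* = 1.791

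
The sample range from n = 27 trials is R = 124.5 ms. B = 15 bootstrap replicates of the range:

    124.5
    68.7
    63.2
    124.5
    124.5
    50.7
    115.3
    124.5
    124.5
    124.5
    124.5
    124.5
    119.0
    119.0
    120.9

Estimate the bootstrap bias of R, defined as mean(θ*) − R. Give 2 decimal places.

mean(θ*) = (124.5 + 68.7 + 63.2 + 124.5 + 124.5 + 50.7 + 115.3 + 124.5 + 124.5 + 124.5 + 124.5 + 124.5 + 119.0 + 119.0 + 120.9) / 15 = 110.187
bias = 110.187 − 124.5

bias = −14.31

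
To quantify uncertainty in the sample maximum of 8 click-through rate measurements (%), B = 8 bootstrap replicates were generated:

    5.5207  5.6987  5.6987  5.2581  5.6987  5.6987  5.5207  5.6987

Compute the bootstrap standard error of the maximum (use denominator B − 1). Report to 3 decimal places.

Bootstrap SE is the standard deviation of the 8 replicate maximums.
Mean of replicates: (5.5207 + 5.6987 + 5.6987 + 5.2581 + 5.6987 + 5.6987 + 5.5207 + 5.6987) / 8 = 44.79300 / 8 = 5.59912
Sum of squared deviations: (−0.07843)² + (+0.09957)² + (+0.09957)² + (−0.34103)² + (+0.09957)² + (+0.09957)² + (−0.07843)² + (+0.09957)² = 0.17817
Variance = 0.17817 / 7 = 0.02545
SE* = √0.02545

SE* = 0.160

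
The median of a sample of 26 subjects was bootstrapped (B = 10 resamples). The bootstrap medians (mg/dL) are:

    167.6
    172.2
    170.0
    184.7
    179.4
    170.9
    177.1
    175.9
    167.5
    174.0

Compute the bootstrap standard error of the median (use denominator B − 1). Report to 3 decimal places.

Bootstrap SE is the standard deviation of the 10 replicate medians.
Mean of replicates: (167.6 + 172.2 + 170.0 + 184.7 + 179.4 + 170.9 + 177.1 + 175.9 + 167.5 + 174.0) / 10 = 1739.3000 / 10 = 173.9300
Sum of squared deviations: (−6.3300)² + (−1.7300)² + (−3.9300)² + (+10.7700)² + (+5.4700)² + (−3.0300)² + (+3.1700)² + (+1.9700)² + (−6.4300)² + (+0.0700)² = 268.8810
Variance = 268.8810 / 9 = 29.8757
SE* = √29.8757

SE* = 5.466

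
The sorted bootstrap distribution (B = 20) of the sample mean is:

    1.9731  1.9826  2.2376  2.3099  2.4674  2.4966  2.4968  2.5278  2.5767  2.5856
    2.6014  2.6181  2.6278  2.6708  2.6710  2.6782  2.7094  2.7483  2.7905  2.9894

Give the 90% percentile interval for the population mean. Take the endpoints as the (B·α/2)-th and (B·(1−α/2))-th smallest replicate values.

α = 0.10; lower rank = 20 × 0.050 = 1; upper rank = 20 × 0.950 = 19.
The 1st smallest replicate is 1.9731; the 19th is 2.7905.

(1.9731, 2.7905)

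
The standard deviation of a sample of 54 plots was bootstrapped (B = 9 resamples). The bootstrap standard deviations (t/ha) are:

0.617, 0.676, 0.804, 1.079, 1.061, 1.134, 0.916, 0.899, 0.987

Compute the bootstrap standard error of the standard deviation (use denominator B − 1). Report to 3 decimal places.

SE* = 0.180

Bootstrap SE is the standard deviation of the 9 replicate standard deviations.
Mean of replicates: (0.617 + 0.676 + 0.804 + 1.079 + 1.061 + 1.134 + 0.916 + 0.899 + 0.987) / 9 = 8.1730 / 9 = 0.9081
Sum of squared deviations: (−0.2911)² + (−0.2321)² + (−0.1041)² + (+0.1709)² + (+0.1529)² + (+0.2259)² + (+0.0079)² + (−0.0091)² + (+0.0789)² = 0.2594
Variance = 0.2594 / 8 = 0.0324
SE* = √0.0324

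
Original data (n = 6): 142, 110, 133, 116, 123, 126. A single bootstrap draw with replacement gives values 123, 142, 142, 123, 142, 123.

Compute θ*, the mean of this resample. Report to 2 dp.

θ* = 132.50

Mean = (123 + 142 + 142 + 123 + 142 + 123) / 6 = 795.0 / 6 = 132.50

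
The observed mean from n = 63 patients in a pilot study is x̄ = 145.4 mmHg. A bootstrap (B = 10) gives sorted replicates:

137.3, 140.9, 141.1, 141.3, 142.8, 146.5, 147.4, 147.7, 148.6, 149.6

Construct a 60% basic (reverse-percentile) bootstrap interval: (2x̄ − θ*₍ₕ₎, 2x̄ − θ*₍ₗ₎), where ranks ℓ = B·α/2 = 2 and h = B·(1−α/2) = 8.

Percentile endpoints at ranks 2 and 8: θ*₍2₎ = 140.9, θ*₍8₎ = 147.7.
Basic interval reflects these around x̄:
  lower = 2 × 145.4 − 147.7 = 143.1
  upper = 2 × 145.4 − 140.9 = 149.9

(143.1, 149.9)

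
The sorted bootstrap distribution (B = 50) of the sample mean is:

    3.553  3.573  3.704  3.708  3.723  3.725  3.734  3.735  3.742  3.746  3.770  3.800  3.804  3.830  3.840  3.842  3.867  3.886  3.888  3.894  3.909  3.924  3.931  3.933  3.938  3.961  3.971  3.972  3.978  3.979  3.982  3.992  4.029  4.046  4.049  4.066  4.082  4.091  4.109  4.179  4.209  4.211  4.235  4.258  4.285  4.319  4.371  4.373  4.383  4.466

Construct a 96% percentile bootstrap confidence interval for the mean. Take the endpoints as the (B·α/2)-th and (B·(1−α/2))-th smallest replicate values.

α = 0.04; lower rank = 50 × 0.020 = 1; upper rank = 50 × 0.980 = 49.
The 1st smallest replicate is 3.553; the 49th is 4.383.

(3.553, 4.383)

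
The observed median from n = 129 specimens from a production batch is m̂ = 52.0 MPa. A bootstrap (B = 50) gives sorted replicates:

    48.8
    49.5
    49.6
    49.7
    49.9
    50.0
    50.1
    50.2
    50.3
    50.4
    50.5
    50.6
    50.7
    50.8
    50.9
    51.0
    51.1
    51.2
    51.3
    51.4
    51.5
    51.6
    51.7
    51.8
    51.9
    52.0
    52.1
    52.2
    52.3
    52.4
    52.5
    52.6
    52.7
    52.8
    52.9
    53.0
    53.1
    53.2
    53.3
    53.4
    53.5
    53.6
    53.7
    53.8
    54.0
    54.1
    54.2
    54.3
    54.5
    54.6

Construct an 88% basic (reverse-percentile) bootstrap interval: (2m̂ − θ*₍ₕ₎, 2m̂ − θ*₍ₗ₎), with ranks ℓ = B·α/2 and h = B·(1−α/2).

Percentile endpoints at ranks 3 and 47: θ*₍3₎ = 49.6, θ*₍47₎ = 54.2.
Basic interval reflects these around m̂:
  lower = 2 × 52.0 − 54.2 = 49.8
  upper = 2 × 52.0 − 49.6 = 54.4

(49.8, 54.4)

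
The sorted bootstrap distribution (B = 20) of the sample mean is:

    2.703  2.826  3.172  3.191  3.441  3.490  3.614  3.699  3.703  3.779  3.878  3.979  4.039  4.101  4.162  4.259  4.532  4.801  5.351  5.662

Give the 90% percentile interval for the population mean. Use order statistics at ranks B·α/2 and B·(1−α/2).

(2.703, 5.351)

α = 0.10; lower rank = 20 × 0.050 = 1; upper rank = 20 × 0.950 = 19.
The 1st smallest replicate is 2.703; the 19th is 5.351.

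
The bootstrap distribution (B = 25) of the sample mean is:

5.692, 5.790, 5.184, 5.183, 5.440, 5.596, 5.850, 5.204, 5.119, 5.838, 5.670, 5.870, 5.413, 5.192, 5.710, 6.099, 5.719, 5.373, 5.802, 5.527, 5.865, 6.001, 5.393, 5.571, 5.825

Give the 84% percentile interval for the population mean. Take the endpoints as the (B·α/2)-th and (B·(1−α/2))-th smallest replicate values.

Sorted replicates: 5.119, 5.183, 5.184, 5.192, 5.204, 5.373, 5.393, 5.413, 5.440, 5.527, 5.571, 5.596, 5.670, 5.692, 5.710, 5.719, 5.790, 5.802, 5.825, 5.838, 5.850, 5.865, 5.870, 6.001, 6.099
α = 0.16; lower rank = 25 × 0.080 = 2; upper rank = 25 × 0.920 = 23.
The 2nd smallest replicate is 5.183; the 23rd is 5.870.

(5.183, 5.870)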